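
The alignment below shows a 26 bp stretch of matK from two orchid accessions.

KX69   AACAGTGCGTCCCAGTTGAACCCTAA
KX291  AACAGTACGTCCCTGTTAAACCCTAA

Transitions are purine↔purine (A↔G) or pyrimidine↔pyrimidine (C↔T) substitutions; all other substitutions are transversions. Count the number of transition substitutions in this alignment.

2

Differing sites — 7:G/A (Ti); 14:A/T (Tv); 18:G/A (Ti).
Of the 3 differences, 2 transitions and 1 transversion, so the answer is 2.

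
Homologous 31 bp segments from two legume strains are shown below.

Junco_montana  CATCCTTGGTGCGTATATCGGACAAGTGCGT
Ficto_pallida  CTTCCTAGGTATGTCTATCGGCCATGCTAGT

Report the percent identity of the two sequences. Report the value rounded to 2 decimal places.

67.74%

Differing sites — 2:A/T; 7:T/A; 11:G/A; 12:C/T; 15:A/C; 22:A/C; 25:A/T; 27:T/C; 28:G/T; 29:C/A.
21 of the 31 sites match, so the percent identity is 21/31 × 100 = 67.74%.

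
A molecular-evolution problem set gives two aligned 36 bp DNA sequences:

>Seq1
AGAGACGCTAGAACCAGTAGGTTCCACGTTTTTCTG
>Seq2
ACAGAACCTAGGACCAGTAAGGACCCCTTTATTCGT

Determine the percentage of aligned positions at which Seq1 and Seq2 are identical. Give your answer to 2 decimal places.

66.67%

The sequences differ at positions 2 (G/C), 6 (C/A), 7 (G/C), 12 (A/G), 20 (G/A), 22 (T/G), 23 (T/A), 26 (A/C), 28 (G/T), 31 (T/A), 35 (T/G), 36 (G/T).
24 of the 36 sites match, so the percent identity is 24/36 × 100 = 66.67%.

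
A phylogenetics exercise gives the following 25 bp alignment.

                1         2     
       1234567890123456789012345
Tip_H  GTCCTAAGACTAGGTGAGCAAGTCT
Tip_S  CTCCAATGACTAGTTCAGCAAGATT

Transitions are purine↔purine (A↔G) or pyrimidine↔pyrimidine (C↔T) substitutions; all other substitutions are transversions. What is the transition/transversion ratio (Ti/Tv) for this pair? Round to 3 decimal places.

Differing sites — 1:G/C (Tv); 5:T/A (Tv); 7:A/T (Tv); 14:G/T (Tv); 16:G/C (Tv); 23:T/A (Tv); 24:C/T (Ti).
Of the 7 differences, 1 transition and 6 transversions, so Ti/Tv = 1/6 = 0.167.

0.167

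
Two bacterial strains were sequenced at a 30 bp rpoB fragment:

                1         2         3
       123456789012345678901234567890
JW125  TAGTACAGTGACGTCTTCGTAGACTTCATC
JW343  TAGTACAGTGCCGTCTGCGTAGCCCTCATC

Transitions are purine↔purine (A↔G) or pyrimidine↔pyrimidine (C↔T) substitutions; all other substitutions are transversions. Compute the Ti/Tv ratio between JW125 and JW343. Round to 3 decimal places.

0.333

Mismatches occur at site 11 (A↔C, transversion), site 17 (T↔G, transversion), site 23 (A↔C, transversion), site 25 (T↔C, transition).
Of the 4 differences, 1 transition and 3 transversions, so Ti/Tv = 1/3 = 0.333.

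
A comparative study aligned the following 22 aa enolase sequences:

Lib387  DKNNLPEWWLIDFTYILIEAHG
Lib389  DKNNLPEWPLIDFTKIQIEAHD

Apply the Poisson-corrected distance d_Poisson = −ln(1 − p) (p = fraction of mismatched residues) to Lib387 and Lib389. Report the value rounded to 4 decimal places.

0.2007

The sequences differ at positions 9 (W/P), 15 (Y/K), 17 (L/Q), 22 (G/D).
p = 4/22 = 0.181818.
d = −ln(1 − 0.181818) = −ln(0.818182) = 0.2007.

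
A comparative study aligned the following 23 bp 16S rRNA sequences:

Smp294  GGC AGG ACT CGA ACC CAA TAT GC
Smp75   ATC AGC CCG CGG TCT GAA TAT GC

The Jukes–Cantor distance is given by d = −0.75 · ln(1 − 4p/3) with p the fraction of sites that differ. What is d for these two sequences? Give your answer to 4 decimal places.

0.5532

The sequences differ at positions 1 (G/A), 2 (G/T), 6 (G/C), 7 (A/C), 9 (T/G), 12 (A/G), 13 (A/T), 15 (C/T), 16 (C/G).
p = 9/23 = 0.391304.
d = −0.75 · ln(1 − (4/3)·0.391304) = −0.75 · ln(0.478261) = −0.75 · (-0.737599) = 0.5532.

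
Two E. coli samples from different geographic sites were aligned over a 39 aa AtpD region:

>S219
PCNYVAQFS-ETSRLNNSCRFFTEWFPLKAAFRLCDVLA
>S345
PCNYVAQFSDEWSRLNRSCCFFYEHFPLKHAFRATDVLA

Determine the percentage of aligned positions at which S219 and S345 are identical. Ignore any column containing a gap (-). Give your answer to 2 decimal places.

78.95%

Excluding the 1 gap column leaves 38 comparable sites.
The sequences differ at positions 12 (T/W), 17 (N/R), 20 (R/C), 23 (T/Y), 25 (W/H), 30 (A/H), 34 (L/A), 35 (C/T).
30 of the 38 comparable sites match, so the percent identity is 30/38 × 100 = 78.95%.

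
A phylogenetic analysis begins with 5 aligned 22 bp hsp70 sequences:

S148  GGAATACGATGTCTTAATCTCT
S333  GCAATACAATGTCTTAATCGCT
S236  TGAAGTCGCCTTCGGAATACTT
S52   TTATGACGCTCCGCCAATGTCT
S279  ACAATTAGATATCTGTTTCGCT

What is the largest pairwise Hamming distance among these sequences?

16

Pairwise Hamming distances:
  S148 vs S333: 3
  S148 vs S236: 11
  S148 vs S52: 11
  S148 vs S279: 9
  S333 vs S236: 13
  S333 vs S52: 13
  S333 vs S279: 8
  S236 vs S52: 12
  S236 vs S279: 13
  S52 vs S279: 16
The largest is 16, between S52 and S279.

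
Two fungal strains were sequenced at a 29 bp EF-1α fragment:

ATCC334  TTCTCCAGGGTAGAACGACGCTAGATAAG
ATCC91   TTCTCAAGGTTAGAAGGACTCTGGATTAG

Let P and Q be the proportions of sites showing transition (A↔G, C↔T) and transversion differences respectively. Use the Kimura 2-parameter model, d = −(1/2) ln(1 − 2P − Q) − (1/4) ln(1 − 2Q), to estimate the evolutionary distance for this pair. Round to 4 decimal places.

0.2438

Differing sites — 6:C/A (Tv); 10:G/T (Tv); 16:C/G (Tv); 20:G/T (Tv); 23:A/G (Ti); 27:A/T (Tv).
Of the 6 differences, 1 transition and 5 transversions over 29 sites: P = 1/29 = 0.034483, Q = 5/29 = 0.172414.
d = −0.5·ln(0.758620) − 0.25·ln(0.655172) = −0.5·(-0.276254) − 0.25·(-0.422857) = 0.2438.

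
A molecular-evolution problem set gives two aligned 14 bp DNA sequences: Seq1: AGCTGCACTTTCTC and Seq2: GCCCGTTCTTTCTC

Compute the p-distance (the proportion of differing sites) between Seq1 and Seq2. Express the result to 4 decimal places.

Differing sites — 1:A/G; 2:G/C; 4:T/C; 6:C/T; 7:A/T.
There are 5 differences over 14 sites, so p = 5/14 = 0.3571.

0.3571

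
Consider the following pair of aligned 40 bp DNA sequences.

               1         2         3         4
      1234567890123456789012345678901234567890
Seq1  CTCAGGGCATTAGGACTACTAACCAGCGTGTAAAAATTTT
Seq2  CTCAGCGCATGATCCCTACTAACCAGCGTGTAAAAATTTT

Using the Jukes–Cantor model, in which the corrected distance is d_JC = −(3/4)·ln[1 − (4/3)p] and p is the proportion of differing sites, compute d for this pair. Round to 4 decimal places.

0.1367

The sequences differ at positions 6 (G/C), 11 (T/G), 13 (G/T), 14 (G/C), 15 (A/C).
p = 5/40 = 0.125000.
d = −0.75 · ln(1 − (4/3)·0.125000) = −0.75 · ln(0.833333) = −0.75 · (-0.182322) = 0.1367.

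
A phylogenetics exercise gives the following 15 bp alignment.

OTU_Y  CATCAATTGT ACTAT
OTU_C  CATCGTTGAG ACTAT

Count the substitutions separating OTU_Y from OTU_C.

Mismatches occur at site 5 (A→G), site 6 (A→T), site 8 (T→G), site 9 (G→A), site 10 (T→G).
That gives 5 mismatches out of 15 aligned sites, so the Hamming distance is 5.

5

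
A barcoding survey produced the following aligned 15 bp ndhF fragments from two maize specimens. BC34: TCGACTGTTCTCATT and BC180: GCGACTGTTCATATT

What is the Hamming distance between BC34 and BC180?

3

Mismatches occur at site 1 (T→G), site 11 (T→A), site 12 (C→T).
That gives 3 mismatches out of 15 aligned sites, so the Hamming distance is 3.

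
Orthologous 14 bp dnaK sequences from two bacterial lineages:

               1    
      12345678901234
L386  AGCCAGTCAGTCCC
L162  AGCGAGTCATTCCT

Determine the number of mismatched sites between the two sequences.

3

The sequences differ at positions 4 (C/G), 10 (G/T), 14 (C/T).
That gives 3 mismatches out of 14 aligned sites, so the Hamming distance is 3.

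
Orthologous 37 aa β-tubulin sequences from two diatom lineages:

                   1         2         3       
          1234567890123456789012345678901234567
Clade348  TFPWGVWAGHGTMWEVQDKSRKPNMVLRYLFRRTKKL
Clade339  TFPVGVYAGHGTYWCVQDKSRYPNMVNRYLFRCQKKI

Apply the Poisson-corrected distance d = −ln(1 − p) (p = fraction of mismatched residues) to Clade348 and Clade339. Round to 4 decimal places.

0.2787

Differing sites — 4:W/V; 7:W/Y; 13:M/Y; 15:E/C; 22:K/Y; 27:L/N; 33:R/C; 34:T/Q; 37:L/I.
p = 9/37 = 0.243243.
d = −ln(1 − 0.243243) = −ln(0.756757) = 0.2787.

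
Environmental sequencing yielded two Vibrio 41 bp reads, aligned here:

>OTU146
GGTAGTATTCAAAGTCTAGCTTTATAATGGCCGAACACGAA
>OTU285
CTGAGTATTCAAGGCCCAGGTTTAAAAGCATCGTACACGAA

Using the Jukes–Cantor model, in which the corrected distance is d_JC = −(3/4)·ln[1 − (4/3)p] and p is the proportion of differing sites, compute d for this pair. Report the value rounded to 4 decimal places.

0.4121

Differing sites — 1:G/C; 2:G/T; 3:T/G; 13:A/G; 15:T/C; 17:T/C; 20:C/G; 25:T/A; 28:T/G; 29:G/C; 30:G/A; 31:C/T; 34:A/T.
p = 13/41 = 0.317073.
d = −0.75 · ln(1 − (4/3)·0.317073) = −0.75 · ln(0.577236) = −0.75 · (-0.549504) = 0.4121.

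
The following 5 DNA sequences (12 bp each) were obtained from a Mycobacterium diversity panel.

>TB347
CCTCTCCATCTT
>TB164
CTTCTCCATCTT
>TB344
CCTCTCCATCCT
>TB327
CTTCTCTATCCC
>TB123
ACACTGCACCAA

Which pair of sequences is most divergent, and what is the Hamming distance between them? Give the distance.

Pairwise Hamming distances:
  TB347 vs TB164: 1
  TB347 vs TB344: 1
  TB347 vs TB327: 4
  TB347 vs TB123: 6
  TB164 vs TB344: 2
  TB164 vs TB327: 3
  TB164 vs TB123: 7
  TB344 vs TB327: 3
  TB344 vs TB123: 6
  TB327 vs TB123: 8
The largest is 8, between TB327 and TB123.

8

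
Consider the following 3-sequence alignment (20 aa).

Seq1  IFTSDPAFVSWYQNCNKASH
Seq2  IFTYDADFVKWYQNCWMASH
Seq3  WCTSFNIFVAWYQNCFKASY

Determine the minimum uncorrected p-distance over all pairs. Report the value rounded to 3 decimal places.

Pairwise Hamming distances:
  Seq1 vs Seq2: 6
  Seq1 vs Seq3: 8
  Seq2 vs Seq3: 10
The smallest is 6 mismatches, between Seq1 and Seq2; p = 6/20 = 0.300.

0.300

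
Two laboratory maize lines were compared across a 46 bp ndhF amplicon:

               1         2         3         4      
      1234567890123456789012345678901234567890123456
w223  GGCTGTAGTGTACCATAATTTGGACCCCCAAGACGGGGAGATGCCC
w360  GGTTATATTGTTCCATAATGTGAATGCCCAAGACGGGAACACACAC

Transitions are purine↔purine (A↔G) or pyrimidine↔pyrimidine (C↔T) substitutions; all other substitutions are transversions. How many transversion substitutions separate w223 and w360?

6

Mismatches occur at site 3 (C/T, transition), site 5 (G/A, transition), site 8 (G/T, transversion), site 12 (A/T, transversion), site 20 (T/G, transversion), site 23 (G/A, transition), site 25 (C/T, transition), site 26 (C/G, transversion), site 38 (G/A, transition), site 40 (G/C, transversion), site 42 (T/C, transition), site 43 (G/A, transition), site 45 (C/A, transversion).
Of the 13 differences, 7 transitions and 6 transversions, so the answer is 6.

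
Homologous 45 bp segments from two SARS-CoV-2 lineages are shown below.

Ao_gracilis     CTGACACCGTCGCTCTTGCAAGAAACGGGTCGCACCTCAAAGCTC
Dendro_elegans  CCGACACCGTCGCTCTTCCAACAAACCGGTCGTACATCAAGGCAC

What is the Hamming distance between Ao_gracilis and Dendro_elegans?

8

The sequences differ at positions 2 (T/C), 18 (G/C), 22 (G/C), 27 (G/C), 33 (C/T), 36 (C/A), 41 (A/G), 44 (T/A).
That gives 8 mismatches out of 45 aligned sites, so the Hamming distance is 8.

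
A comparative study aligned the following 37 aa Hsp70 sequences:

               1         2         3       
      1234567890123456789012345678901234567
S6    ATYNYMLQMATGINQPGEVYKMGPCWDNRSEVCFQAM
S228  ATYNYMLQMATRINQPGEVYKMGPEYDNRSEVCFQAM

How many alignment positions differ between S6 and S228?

3

Differing sites — 12:G/R; 25:C/E; 26:W/Y.
That gives 3 mismatches out of 37 aligned sites, so the Hamming distance is 3.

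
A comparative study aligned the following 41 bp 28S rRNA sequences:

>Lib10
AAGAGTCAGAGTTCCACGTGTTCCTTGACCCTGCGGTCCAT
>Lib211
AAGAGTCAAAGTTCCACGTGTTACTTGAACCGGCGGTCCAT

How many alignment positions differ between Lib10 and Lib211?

The sequences differ at positions 9 (G/A), 23 (C/A), 29 (C/A), 32 (T/G).
That gives 4 mismatches out of 41 aligned sites, so the Hamming distance is 4.

4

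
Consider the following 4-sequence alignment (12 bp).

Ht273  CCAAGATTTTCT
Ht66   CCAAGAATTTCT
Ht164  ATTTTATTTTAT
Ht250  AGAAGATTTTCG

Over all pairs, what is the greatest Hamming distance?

7

Pairwise Hamming distances:
  Ht273 vs Ht66: 1
  Ht273 vs Ht164: 6
  Ht273 vs Ht250: 3
  Ht66 vs Ht164: 7
  Ht66 vs Ht250: 4
  Ht164 vs Ht250: 6
The largest is 7, between Ht66 and Ht164.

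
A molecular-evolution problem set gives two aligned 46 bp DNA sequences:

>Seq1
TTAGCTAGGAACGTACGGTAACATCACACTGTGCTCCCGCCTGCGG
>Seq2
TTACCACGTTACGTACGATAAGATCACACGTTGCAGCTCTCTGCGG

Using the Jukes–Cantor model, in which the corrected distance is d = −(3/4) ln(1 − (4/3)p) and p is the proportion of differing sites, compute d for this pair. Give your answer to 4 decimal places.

0.3904

Mismatches occur at site 4 (G↔C), site 6 (T↔A), site 7 (A↔C), site 9 (G↔T), site 10 (A↔T), site 18 (G↔A), site 22 (C↔G), site 30 (T↔G), site 31 (G↔T), site 35 (T↔A), site 36 (C↔G), site 38 (C↔T), site 39 (G↔C), site 40 (C↔T).
p = 14/46 = 0.304348.
d = −0.75 · ln(1 − (4/3)·0.304348) = −0.75 · ln(0.594203) = −0.75 · (-0.520534) = 0.3904.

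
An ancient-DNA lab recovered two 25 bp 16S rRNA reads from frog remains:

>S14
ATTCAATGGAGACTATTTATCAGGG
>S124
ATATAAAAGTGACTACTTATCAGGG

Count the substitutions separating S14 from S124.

6

Differing sites — 3:T/A; 4:C/T; 7:T/A; 8:G/A; 10:A/T; 16:T/C.
That gives 6 mismatches out of 25 aligned sites, so the Hamming distance is 6.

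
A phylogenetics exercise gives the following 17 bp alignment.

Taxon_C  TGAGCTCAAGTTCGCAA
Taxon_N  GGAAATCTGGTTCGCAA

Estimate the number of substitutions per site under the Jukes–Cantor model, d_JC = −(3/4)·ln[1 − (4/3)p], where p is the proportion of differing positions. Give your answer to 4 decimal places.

0.3734

The sequences differ at positions 1 (T/G), 4 (G/A), 5 (C/A), 8 (A/T), 9 (A/G).
p = 5/17 = 0.294118.
d = −0.75 · ln(1 − (4/3)·0.294118) = −0.75 · ln(0.607843) = −0.75 · (-0.497839) = 0.3734.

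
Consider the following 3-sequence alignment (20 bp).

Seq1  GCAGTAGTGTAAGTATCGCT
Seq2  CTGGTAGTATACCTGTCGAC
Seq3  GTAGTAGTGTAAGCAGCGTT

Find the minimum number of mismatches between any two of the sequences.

4

Pairwise Hamming distances:
  Seq1 vs Seq2: 9
  Seq1 vs Seq3: 4
  Seq2 vs Seq3: 10
The smallest is 4, between Seq1 and Seq3.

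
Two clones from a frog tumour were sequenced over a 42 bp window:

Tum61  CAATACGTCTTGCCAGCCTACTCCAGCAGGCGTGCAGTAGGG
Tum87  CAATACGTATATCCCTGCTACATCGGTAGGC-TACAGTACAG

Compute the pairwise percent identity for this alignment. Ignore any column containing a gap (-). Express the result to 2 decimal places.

68.29%

Excluding the 1 gap column leaves 41 comparable sites.
The sequences differ at positions 9 (C/A), 11 (T/A), 12 (G/T), 15 (A/C), 16 (G/T), 17 (C/G), 22 (T/A), 23 (C/T), 25 (A/G), 27 (C/T), 34 (G/A), 40 (G/C), 41 (G/A).
28 of the 41 comparable sites match, so the percent identity is 28/41 × 100 = 68.29%.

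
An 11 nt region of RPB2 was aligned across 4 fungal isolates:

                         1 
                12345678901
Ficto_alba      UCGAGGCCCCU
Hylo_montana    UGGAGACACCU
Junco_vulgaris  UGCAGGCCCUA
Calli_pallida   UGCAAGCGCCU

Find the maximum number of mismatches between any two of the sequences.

Pairwise Hamming distances:
  Ficto_alba vs Hylo_montana: 3
  Ficto_alba vs Junco_vulgaris: 4
  Ficto_alba vs Calli_pallida: 4
  Hylo_montana vs Junco_vulgaris: 5
  Hylo_montana vs Calli_pallida: 4
  Junco_vulgaris vs Calli_pallida: 4
The largest is 5, between Hylo_montana and Junco_vulgaris.

5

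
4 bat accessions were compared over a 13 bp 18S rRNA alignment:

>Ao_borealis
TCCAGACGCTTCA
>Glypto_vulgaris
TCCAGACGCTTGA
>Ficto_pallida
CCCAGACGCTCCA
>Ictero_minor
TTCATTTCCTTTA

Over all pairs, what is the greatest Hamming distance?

Pairwise Hamming distances:
  Ao_borealis vs Glypto_vulgaris: 1
  Ao_borealis vs Ficto_pallida: 2
  Ao_borealis vs Ictero_minor: 6
  Glypto_vulgaris vs Ficto_pallida: 3
  Glypto_vulgaris vs Ictero_minor: 6
  Ficto_pallida vs Ictero_minor: 8
The largest is 8, between Ficto_pallida and Ictero_minor.

8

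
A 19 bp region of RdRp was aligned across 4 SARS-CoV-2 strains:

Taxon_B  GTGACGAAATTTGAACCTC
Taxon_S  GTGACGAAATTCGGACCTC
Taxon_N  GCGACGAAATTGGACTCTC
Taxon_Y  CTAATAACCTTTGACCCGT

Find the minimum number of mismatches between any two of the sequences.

Pairwise Hamming distances:
  Taxon_B vs Taxon_S: 2
  Taxon_B vs Taxon_N: 4
  Taxon_B vs Taxon_Y: 9
  Taxon_S vs Taxon_N: 5
  Taxon_S vs Taxon_Y: 11
  Taxon_N vs Taxon_Y: 11
The smallest is 2, between Taxon_B and Taxon_S.

2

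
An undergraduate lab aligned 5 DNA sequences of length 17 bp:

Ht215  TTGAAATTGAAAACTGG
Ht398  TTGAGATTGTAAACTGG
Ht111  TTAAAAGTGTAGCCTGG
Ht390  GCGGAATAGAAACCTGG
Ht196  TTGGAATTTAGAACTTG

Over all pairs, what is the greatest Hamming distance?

Pairwise Hamming distances:
  Ht215 vs Ht398: 2
  Ht215 vs Ht111: 5
  Ht215 vs Ht390: 5
  Ht215 vs Ht196: 4
  Ht398 vs Ht111: 5
  Ht398 vs Ht390: 7
  Ht398 vs Ht196: 6
  Ht111 vs Ht390: 8
  Ht111 vs Ht196: 9
  Ht390 vs Ht196: 7
The largest is 9, between Ht111 and Ht196.

9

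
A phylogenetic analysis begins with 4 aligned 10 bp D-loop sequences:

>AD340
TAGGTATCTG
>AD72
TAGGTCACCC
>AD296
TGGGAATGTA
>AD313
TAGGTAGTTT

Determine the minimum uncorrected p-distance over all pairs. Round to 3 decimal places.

Pairwise Hamming distances:
  AD340 vs AD72: 4
  AD340 vs AD296: 4
  AD340 vs AD313: 3
  AD72 vs AD296: 7
  AD72 vs AD313: 5
  AD296 vs AD313: 5
The smallest is 3 mismatches, between AD340 and AD313; p = 3/10 = 0.300.

0.300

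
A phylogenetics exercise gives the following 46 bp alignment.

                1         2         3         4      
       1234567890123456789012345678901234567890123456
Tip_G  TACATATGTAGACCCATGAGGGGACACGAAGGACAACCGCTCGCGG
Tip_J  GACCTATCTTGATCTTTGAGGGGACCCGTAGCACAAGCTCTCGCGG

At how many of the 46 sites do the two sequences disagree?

Differing sites — 1:T/G; 4:A/C; 8:G/C; 10:A/T; 13:C/T; 15:C/T; 16:A/T; 26:A/C; 29:A/T; 32:G/C; 37:C/G; 39:G/T.
That gives 12 mismatches out of 46 aligned sites, so the Hamming distance is 12.

12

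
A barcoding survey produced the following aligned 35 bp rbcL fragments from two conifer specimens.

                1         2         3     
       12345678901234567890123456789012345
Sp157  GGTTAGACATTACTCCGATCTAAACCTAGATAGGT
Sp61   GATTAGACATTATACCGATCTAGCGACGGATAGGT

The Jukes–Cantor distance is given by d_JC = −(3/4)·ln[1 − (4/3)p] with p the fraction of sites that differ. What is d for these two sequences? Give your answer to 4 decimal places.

0.3149

Mismatches occur at site 2 (G↔A), site 13 (C↔T), site 14 (T↔A), site 23 (A↔G), site 24 (A↔C), site 25 (C↔G), site 26 (C↔A), site 27 (T↔C), site 28 (A↔G).
p = 9/35 = 0.257143.
d = −0.75 · ln(1 − (4/3)·0.257143) = −0.75 · ln(0.657143) = −0.75 · (-0.419854) = 0.3149.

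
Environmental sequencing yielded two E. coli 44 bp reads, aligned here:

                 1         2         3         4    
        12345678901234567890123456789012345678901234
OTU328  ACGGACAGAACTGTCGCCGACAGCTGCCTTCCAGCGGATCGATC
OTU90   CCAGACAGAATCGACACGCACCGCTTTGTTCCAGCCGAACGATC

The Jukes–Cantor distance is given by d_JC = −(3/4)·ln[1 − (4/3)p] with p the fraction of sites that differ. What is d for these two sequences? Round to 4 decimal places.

0.4141

Mismatches occur at site 1 (A→C), site 3 (G→A), site 11 (C→T), site 12 (T→C), site 14 (T→A), site 16 (G→A), site 18 (C→G), site 19 (G→C), site 22 (A→C), site 26 (G→T), site 27 (C→T), site 28 (C→G), site 36 (G→C), site 39 (T→A).
p = 14/44 = 0.318182.
d = −0.75 · ln(1 − (4/3)·0.318182) = −0.75 · ln(0.575757) = −0.75 · (-0.552070) = 0.4141.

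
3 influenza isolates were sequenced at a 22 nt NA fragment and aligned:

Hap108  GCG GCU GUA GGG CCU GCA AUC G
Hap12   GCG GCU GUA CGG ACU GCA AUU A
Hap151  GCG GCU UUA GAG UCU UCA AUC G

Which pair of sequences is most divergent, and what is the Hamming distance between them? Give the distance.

Pairwise Hamming distances:
  Hap108 vs Hap12: 4
  Hap108 vs Hap151: 4
  Hap12 vs Hap151: 7
The largest is 7, between Hap12 and Hap151.

7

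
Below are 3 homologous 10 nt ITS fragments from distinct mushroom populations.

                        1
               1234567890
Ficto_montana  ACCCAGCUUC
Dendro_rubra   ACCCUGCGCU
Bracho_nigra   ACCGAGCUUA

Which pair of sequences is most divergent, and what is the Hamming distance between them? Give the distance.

5

Pairwise Hamming distances:
  Ficto_montana vs Dendro_rubra: 4
  Ficto_montana vs Bracho_nigra: 2
  Dendro_rubra vs Bracho_nigra: 5
The largest is 5, between Dendro_rubra and Bracho_nigra.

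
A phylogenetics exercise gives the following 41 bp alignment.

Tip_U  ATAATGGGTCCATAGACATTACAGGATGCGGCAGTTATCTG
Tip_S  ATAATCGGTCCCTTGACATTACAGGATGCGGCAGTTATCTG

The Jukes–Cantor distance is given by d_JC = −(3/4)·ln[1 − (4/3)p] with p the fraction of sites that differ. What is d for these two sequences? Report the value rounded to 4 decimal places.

0.0770

Differing sites — 6:G/C; 12:A/C; 14:A/T.
p = 3/41 = 0.073171.
d = −0.75 · ln(1 − (4/3)·0.073171) = −0.75 · ln(0.902439) = −0.75 · (-0.102654) = 0.0770.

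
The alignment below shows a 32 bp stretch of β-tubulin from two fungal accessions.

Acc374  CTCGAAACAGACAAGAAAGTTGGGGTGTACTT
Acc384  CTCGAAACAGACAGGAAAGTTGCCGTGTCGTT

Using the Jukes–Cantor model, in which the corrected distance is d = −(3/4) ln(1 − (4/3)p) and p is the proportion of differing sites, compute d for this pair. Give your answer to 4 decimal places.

0.1752

The sequences differ at positions 14 (A/G), 23 (G/C), 24 (G/C), 29 (A/C), 30 (C/G).
p = 5/32 = 0.156250.
d = −0.75 · ln(1 − (4/3)·0.156250) = −0.75 · ln(0.791667) = −0.75 · (-0.233614) = 0.1752.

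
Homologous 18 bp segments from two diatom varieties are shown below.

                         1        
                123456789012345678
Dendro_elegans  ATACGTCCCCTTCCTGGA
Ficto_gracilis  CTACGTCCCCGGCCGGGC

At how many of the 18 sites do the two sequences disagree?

The sequences differ at positions 1 (A/C), 11 (T/G), 12 (T/G), 15 (T/G), 18 (A/C).
That gives 5 mismatches out of 18 aligned sites, so the Hamming distance is 5.

5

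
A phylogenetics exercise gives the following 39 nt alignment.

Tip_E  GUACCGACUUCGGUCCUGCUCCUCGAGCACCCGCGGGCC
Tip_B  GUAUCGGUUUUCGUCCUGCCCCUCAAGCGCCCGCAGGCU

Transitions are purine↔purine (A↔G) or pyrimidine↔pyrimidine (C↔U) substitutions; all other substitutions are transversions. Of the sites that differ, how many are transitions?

Mismatches occur at site 4 (C/U, transition), site 7 (A/G, transition), site 8 (C/U, transition), site 11 (C/U, transition), site 12 (G/C, transversion), site 20 (U/C, transition), site 25 (G/A, transition), site 29 (A/G, transition), site 35 (G/A, transition), site 39 (C/U, transition).
Of the 10 differences, 9 transitions and 1 transversion, so the answer is 9.

9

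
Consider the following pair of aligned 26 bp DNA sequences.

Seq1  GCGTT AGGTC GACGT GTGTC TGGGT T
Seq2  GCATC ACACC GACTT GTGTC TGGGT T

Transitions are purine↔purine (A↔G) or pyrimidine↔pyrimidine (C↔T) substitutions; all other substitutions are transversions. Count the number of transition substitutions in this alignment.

4

Differing sites — 3:G/A (Ti); 5:T/C (Ti); 7:G/C (Tv); 8:G/A (Ti); 9:T/C (Ti); 14:G/T (Tv).
Of the 6 differences, 4 transitions and 2 transversions, so the answer is 4.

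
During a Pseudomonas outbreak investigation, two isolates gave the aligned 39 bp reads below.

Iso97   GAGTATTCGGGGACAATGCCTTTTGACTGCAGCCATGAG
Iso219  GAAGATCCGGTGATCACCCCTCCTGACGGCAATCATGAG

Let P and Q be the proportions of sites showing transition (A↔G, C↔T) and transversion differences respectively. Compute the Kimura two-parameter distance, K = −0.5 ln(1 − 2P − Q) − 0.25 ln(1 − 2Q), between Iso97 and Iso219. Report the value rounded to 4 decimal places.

Mismatches occur at site 3 (G→A, transition), site 4 (T→G, transversion), site 7 (T→C, transition), site 11 (G→T, transversion), site 14 (C→T, transition), site 15 (A→C, transversion), site 17 (T→C, transition), site 18 (G→C, transversion), site 22 (T→C, transition), site 23 (T→C, transition), site 28 (T→G, transversion), site 32 (G→A, transition), site 33 (C→T, transition).
Of the 13 differences, 8 transitions and 5 transversions over 39 sites: P = 8/39 = 0.205128, Q = 5/39 = 0.128205.
d = −0.5·ln(0.461539) − 0.25·ln(0.743590) = −0.5·(-0.773189) − 0.25·(-0.296265) = 0.4607.

0.4607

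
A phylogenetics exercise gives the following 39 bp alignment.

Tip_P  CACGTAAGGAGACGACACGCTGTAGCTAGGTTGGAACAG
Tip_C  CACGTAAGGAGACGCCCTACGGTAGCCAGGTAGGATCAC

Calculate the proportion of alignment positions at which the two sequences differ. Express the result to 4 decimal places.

Differing sites — 15:A/C; 17:A/C; 18:C/T; 19:G/A; 21:T/G; 27:T/C; 32:T/A; 36:A/T; 39:G/C.
There are 9 differences over 39 sites, so p = 9/39 = 0.2308.

0.2308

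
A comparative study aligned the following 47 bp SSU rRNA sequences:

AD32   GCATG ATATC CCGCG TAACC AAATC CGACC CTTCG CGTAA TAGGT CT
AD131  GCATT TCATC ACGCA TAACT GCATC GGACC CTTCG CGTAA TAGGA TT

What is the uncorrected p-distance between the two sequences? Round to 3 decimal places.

0.234

The sequences differ at positions 5 (G/T), 6 (A/T), 7 (T/C), 11 (C/A), 15 (G/A), 20 (C/T), 21 (A/G), 22 (A/C), 26 (C/G), 45 (T/A), 46 (C/T).
There are 11 differences over 47 sites, so p = 11/47 = 0.234.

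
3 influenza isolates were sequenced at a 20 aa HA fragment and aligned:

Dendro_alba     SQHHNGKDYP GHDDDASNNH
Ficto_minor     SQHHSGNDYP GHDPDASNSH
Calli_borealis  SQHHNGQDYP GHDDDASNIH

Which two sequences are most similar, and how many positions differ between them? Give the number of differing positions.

Pairwise Hamming distances:
  Dendro_alba vs Ficto_minor: 4
  Dendro_alba vs Calli_borealis: 2
  Ficto_minor vs Calli_borealis: 4
The smallest is 2, between Dendro_alba and Calli_borealis.

2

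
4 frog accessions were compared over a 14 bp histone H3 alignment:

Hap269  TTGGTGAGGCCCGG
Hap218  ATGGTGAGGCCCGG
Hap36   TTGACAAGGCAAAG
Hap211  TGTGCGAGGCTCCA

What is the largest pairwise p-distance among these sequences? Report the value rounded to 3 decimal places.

Pairwise Hamming distances:
  Hap269 vs Hap218: 1
  Hap269 vs Hap36: 6
  Hap269 vs Hap211: 6
  Hap218 vs Hap36: 7
  Hap218 vs Hap211: 7
  Hap36 vs Hap211: 8
The largest is 8 mismatches, between Hap36 and Hap211; p = 8/14 = 0.571.

0.571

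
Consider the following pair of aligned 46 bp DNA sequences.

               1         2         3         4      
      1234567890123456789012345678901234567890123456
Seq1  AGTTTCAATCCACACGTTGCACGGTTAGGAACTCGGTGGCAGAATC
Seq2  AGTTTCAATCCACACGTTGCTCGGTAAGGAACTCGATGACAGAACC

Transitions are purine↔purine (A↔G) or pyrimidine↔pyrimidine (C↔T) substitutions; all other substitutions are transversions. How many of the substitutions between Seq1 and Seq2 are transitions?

Mismatches occur at site 21 (A/T, transversion), site 26 (T/A, transversion), site 36 (G/A, transition), site 39 (G/A, transition), site 45 (T/C, transition).
Of the 5 differences, 3 transitions and 2 transversions, so the answer is 3.

3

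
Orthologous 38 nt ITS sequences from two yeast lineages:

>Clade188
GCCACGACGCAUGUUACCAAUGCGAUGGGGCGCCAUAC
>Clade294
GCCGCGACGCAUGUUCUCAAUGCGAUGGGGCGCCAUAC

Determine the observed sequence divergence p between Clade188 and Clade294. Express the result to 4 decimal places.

Mismatches occur at site 4 (A↔G), site 16 (A↔C), site 17 (C↔U).
There are 3 differences over 38 sites, so p = 3/38 = 0.0789.

0.0789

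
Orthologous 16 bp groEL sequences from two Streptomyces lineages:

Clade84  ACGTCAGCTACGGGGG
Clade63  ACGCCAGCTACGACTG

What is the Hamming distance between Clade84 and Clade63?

4

Differing sites — 4:T/C; 13:G/A; 14:G/C; 15:G/T.
That gives 4 mismatches out of 16 aligned sites, so the Hamming distance is 4.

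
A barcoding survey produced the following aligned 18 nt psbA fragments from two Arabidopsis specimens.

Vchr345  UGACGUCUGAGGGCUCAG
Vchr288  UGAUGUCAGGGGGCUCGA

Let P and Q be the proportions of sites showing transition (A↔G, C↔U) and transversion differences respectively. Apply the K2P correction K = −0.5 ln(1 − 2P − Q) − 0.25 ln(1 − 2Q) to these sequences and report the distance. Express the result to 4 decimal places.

0.3760

The sequences differ at positions 4 (C/U, transition), 8 (U/A, transversion), 10 (A/G, transition), 17 (A/G, transition), 18 (G/A, transition).
Of the 5 differences, 4 transitions and 1 transversion over 18 sites: P = 4/18 = 0.222222, Q = 1/18 = 0.055556.
d = −0.5·ln(0.500000) − 0.25·ln(0.888888) = −0.5·(-0.693147) − 0.25·(-0.117784) = 0.3760.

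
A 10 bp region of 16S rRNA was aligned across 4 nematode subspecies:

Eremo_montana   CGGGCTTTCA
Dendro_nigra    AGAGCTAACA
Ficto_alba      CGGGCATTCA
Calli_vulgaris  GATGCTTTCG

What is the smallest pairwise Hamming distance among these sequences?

Pairwise Hamming distances:
  Eremo_montana vs Dendro_nigra: 4
  Eremo_montana vs Ficto_alba: 1
  Eremo_montana vs Calli_vulgaris: 4
  Dendro_nigra vs Ficto_alba: 5
  Dendro_nigra vs Calli_vulgaris: 6
  Ficto_alba vs Calli_vulgaris: 5
The smallest is 1, between Eremo_montana and Ficto_alba.

1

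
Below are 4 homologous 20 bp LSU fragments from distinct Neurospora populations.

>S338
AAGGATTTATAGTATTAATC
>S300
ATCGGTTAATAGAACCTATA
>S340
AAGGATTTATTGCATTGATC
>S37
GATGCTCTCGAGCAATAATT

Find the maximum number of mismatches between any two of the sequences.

13

Pairwise Hamming distances:
  S338 vs S300: 9
  S338 vs S340: 3
  S338 vs S37: 9
  S300 vs S340: 10
  S300 vs S37: 13
  S340 vs S37: 10
The largest is 13, between S300 and S37.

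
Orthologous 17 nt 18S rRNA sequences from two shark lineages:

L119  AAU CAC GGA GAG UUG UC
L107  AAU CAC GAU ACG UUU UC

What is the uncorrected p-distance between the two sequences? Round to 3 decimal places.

Differing sites — 8:G/A; 9:A/U; 10:G/A; 11:A/C; 15:G/U.
There are 5 differences over 17 sites, so p = 5/17 = 0.294.

0.294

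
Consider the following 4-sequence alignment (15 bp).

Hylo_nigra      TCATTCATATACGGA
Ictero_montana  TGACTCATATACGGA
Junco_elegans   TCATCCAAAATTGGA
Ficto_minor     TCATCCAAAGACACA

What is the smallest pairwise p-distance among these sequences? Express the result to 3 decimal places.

0.133

Pairwise Hamming distances:
  Hylo_nigra vs Ictero_montana: 2
  Hylo_nigra vs Junco_elegans: 5
  Hylo_nigra vs Ficto_minor: 5
  Ictero_montana vs Junco_elegans: 7
  Ictero_montana vs Ficto_minor: 7
  Junco_elegans vs Ficto_minor: 5
The smallest is 2 mismatches, between Hylo_nigra and Ictero_montana; p = 2/15 = 0.133.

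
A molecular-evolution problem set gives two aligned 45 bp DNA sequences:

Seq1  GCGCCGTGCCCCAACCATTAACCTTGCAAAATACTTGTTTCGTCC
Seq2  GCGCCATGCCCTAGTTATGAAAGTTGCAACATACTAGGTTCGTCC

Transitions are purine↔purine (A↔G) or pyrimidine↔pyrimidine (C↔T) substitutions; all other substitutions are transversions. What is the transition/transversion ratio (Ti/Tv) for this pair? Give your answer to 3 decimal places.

0.833

Mismatches occur at site 6 (G/A, transition), site 12 (C/T, transition), site 14 (A/G, transition), site 15 (C/T, transition), site 16 (C/T, transition), site 19 (T/G, transversion), site 22 (C/A, transversion), site 23 (C/G, transversion), site 30 (A/C, transversion), site 36 (T/A, transversion), site 38 (T/G, transversion).
Of the 11 differences, 5 transitions and 6 transversions, so Ti/Tv = 5/6 = 0.833.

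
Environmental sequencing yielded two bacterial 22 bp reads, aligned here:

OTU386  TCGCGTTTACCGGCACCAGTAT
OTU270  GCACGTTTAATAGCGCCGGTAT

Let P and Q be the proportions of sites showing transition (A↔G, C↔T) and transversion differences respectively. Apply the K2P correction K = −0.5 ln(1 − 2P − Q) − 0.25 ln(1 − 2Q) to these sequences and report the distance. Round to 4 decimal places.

0.4444

The sequences differ at positions 1 (T/G, transversion), 3 (G/A, transition), 10 (C/A, transversion), 11 (C/T, transition), 12 (G/A, transition), 15 (A/G, transition), 18 (A/G, transition).
Of the 7 differences, 5 transitions and 2 transversions over 22 sites: P = 5/22 = 0.227273, Q = 2/22 = 0.090909.
d = −0.5·ln(0.454545) − 0.25·ln(0.818182) = −0.5·(-0.788458) − 0.25·(-0.200670) = 0.4444.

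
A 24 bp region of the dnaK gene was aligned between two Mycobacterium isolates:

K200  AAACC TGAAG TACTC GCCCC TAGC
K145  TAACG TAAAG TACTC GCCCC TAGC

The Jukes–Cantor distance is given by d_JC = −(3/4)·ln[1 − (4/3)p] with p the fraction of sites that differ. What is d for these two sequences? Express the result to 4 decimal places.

The sequences differ at positions 1 (A/T), 5 (C/G), 7 (G/A).
p = 3/24 = 0.125000.
d = −0.75 · ln(1 − (4/3)·0.125000) = −0.75 · ln(0.833333) = −0.75 · (-0.182322) = 0.1367.

0.1367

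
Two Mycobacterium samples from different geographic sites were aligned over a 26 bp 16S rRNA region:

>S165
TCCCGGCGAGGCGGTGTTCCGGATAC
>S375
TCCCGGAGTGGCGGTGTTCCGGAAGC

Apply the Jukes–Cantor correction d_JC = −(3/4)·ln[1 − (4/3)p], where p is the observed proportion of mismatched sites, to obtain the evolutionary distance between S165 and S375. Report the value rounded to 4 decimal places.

Mismatches occur at site 7 (C→A), site 9 (A→T), site 24 (T→A), site 25 (A→G).
p = 4/26 = 0.153846.
d = −0.75 · ln(1 − (4/3)·0.153846) = −0.75 · ln(0.794872) = −0.75 · (-0.229574) = 0.1722.

0.1722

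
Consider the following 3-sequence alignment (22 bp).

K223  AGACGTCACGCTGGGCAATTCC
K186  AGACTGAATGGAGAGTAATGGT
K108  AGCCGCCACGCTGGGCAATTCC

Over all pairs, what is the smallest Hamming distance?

2

Pairwise Hamming distances:
  K223 vs K186: 11
  K223 vs K108: 2
  K186 vs K108: 12
The smallest is 2, between K223 and K108.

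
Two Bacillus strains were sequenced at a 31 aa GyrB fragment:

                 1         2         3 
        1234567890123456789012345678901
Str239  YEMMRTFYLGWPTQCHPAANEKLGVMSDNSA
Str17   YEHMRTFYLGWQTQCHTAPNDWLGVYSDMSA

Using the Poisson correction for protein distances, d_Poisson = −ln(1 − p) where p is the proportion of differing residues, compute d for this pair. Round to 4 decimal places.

0.2985

Mismatches occur at site 3 (M→H), site 12 (P→Q), site 17 (P→T), site 19 (A→P), site 21 (E→D), site 22 (K→W), site 26 (M→Y), site 29 (N→M).
p = 8/31 = 0.258065.
d = −ln(1 − 0.258065) = −ln(0.741935) = 0.2985.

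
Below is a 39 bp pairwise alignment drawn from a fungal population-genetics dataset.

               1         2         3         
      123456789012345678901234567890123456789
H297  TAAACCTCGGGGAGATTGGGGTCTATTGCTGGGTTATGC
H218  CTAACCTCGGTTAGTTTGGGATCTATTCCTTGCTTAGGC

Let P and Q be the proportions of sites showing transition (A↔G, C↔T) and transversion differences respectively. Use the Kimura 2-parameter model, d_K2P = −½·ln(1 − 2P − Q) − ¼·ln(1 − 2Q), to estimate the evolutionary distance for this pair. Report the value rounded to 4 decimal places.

0.3159

Differing sites — 1:T/C (Ti); 2:A/T (Tv); 11:G/T (Tv); 12:G/T (Tv); 15:A/T (Tv); 21:G/A (Ti); 28:G/C (Tv); 31:G/T (Tv); 33:G/C (Tv); 37:T/G (Tv).
Of the 10 differences, 2 transitions and 8 transversions over 39 sites: P = 2/39 = 0.051282, Q = 8/39 = 0.205128.
d = −0.5·ln(0.692308) − 0.25·ln(0.589744) = −0.5·(-0.367724) − 0.25·(-0.528067) = 0.3159.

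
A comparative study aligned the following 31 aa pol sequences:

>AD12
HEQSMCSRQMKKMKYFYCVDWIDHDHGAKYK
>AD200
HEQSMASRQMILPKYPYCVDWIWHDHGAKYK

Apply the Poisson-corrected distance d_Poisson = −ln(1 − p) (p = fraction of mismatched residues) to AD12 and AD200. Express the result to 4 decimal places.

0.2151

The sequences differ at positions 6 (C/A), 11 (K/I), 12 (K/L), 13 (M/P), 16 (F/P), 23 (D/W).
p = 6/31 = 0.193548.
d = −ln(1 − 0.193548) = −ln(0.806452) = 0.2151.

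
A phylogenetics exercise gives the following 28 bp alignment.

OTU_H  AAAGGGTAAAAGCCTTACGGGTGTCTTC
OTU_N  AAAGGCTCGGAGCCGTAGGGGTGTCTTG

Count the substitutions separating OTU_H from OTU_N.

The sequences differ at positions 6 (G/C), 8 (A/C), 9 (A/G), 10 (A/G), 15 (T/G), 18 (C/G), 28 (C/G).
That gives 7 mismatches out of 28 aligned sites, so the Hamming distance is 7.

7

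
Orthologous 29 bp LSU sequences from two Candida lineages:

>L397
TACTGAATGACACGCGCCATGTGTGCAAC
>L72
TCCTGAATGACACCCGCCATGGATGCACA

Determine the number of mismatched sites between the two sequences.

6

Differing sites — 2:A/C; 14:G/C; 22:T/G; 23:G/A; 28:A/C; 29:C/A.
That gives 6 mismatches out of 29 aligned sites, so the Hamming distance is 6.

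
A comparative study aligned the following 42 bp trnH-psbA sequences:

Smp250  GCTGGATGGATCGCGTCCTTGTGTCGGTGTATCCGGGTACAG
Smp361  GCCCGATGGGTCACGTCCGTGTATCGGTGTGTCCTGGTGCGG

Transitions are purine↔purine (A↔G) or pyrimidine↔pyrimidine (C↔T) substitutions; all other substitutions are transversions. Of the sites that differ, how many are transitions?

The sequences differ at positions 3 (T/C, transition), 4 (G/C, transversion), 10 (A/G, transition), 13 (G/A, transition), 19 (T/G, transversion), 23 (G/A, transition), 31 (A/G, transition), 35 (G/T, transversion), 39 (A/G, transition), 41 (A/G, transition).
Of the 10 differences, 7 transitions and 3 transversions, so the answer is 7.

7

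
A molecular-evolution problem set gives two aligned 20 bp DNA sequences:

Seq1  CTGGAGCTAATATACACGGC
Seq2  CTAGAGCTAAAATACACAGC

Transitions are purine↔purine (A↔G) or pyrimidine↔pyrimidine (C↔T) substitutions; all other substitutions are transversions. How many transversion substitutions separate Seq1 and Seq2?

The sequences differ at positions 3 (G/A, transition), 11 (T/A, transversion), 18 (G/A, transition).
Of the 3 differences, 2 transitions and 1 transversion, so the answer is 1.

1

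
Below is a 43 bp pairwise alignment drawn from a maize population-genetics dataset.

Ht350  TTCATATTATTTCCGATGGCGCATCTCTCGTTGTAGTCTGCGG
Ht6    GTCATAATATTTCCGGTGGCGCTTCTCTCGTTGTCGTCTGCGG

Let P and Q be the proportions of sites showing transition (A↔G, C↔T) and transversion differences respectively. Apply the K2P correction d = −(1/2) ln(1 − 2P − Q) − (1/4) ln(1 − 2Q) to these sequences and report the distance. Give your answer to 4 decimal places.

0.1266

The sequences differ at positions 1 (T/G, transversion), 7 (T/A, transversion), 16 (A/G, transition), 23 (A/T, transversion), 35 (A/C, transversion).
Of the 5 differences, 1 transition and 4 transversions over 43 sites: P = 1/43 = 0.023256, Q = 4/43 = 0.093023.
d = −0.5·ln(0.860465) − 0.25·ln(0.813954) = −0.5·(-0.150282) − 0.25·(-0.205851) = 0.1266.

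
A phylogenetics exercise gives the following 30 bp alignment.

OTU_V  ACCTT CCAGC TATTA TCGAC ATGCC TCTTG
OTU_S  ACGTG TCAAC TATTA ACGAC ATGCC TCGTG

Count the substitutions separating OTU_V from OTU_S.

6

Differing sites — 3:C/G; 5:T/G; 6:C/T; 9:G/A; 16:T/A; 28:T/G.
That gives 6 mismatches out of 30 aligned sites, so the Hamming distance is 6.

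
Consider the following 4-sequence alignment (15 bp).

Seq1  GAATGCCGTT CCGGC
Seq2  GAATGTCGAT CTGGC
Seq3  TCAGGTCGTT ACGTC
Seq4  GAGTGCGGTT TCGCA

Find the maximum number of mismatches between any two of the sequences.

9

Pairwise Hamming distances:
  Seq1 vs Seq2: 3
  Seq1 vs Seq3: 6
  Seq1 vs Seq4: 5
  Seq2 vs Seq3: 7
  Seq2 vs Seq4: 8
  Seq3 vs Seq4: 9
The largest is 9, between Seq3 and Seq4.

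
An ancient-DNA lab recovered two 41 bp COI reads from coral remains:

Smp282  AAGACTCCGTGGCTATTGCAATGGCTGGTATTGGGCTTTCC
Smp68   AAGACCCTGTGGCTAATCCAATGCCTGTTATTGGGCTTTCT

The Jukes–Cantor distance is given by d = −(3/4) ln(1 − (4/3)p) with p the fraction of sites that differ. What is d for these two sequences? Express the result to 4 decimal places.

The sequences differ at positions 6 (T/C), 8 (C/T), 16 (T/A), 18 (G/C), 24 (G/C), 28 (G/T), 41 (C/T).
p = 7/41 = 0.170732.
d = −0.75 · ln(1 − (4/3)·0.170732) = −0.75 · ln(0.772357) = −0.75 · (-0.258308) = 0.1937.

0.1937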